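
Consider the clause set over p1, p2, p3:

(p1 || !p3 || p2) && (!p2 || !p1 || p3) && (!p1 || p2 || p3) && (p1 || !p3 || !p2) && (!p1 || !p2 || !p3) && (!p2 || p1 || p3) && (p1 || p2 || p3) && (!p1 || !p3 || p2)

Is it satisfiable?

No

Branch on p1: set p1 = true.
Branch on p2: set p2 = false.
Unit clause (p3) forces p3 = true.
Now (!p3) is unsatisfied and unit — conflict.
Backtrack on p2: now try p2 = true.
Unit clause (p3) forces p3 = true.
Now (!p3) is unsatisfied and unit — conflict.
Both values of p2 lead to a conflict.
Backtrack on p1: now try p1 = false.
Branch on p3: set p3 = false.
Unit clause (!p2) forces p2 = false.
Now (p2) is unsatisfied and unit — conflict.
Backtrack on p3: now try p3 = true.
Unit clause (p2) forces p2 = true.
Now (!p2) is unsatisfied and unit — conflict.
Both values of p3 lead to a conflict.
Both values of p1 lead to a conflict.
No assignment satisfies every clause.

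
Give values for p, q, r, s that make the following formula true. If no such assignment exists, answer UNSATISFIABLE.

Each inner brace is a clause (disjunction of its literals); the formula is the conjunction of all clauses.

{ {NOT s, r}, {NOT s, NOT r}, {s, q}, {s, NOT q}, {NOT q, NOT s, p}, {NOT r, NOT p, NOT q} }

UNSATISFIABLE

Suppose s = false.
The clause (q) is unit, so q = true.
That conflicts with the unit clause (NOT q).
Undo s and try s = true.
The clause (r) is unit, so r = true.
That conflicts with the unit clause (NOT r).
Both values of s lead to a conflict.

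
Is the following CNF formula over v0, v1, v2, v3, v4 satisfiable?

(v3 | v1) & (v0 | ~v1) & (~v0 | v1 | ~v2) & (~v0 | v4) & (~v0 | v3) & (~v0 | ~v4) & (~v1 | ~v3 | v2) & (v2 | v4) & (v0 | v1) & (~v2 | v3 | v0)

No

Try v3 = 1.
Try v0 = 1.
The clause (v4) is unit, so v4 = 1.
But (~v4) is also a unit clause — contradiction.
So v0 must be the other value — set v0 = 0.
The clause (~v1) is unit, so v1 = 0.
But (v1) is also a unit clause — contradiction.
Both values of v0 lead to a conflict.
So v3 must be the other value — set v3 = 0.
The clause (v1) is unit, so v1 = 1.
The clause (v0) is unit, so v0 = 1.
But (~v0) is also a unit clause — contradiction.
Both values of v3 lead to a conflict.
No assignment satisfies every clause.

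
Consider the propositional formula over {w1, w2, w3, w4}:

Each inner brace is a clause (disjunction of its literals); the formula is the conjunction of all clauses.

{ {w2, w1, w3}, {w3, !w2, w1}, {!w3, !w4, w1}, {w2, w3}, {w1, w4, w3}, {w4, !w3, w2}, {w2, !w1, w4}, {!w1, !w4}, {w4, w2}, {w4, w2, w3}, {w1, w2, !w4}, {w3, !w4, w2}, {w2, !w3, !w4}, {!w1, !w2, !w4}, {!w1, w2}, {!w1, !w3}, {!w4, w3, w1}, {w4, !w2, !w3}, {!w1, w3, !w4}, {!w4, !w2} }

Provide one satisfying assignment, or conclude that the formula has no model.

w1=true, w2=true, w3=false, w4=false

Try w2 = true.
(!w4) alone gives w4 = false.
(!w3) alone gives w3 = false.
(w1) alone gives w1 = true.
Every clause now holds.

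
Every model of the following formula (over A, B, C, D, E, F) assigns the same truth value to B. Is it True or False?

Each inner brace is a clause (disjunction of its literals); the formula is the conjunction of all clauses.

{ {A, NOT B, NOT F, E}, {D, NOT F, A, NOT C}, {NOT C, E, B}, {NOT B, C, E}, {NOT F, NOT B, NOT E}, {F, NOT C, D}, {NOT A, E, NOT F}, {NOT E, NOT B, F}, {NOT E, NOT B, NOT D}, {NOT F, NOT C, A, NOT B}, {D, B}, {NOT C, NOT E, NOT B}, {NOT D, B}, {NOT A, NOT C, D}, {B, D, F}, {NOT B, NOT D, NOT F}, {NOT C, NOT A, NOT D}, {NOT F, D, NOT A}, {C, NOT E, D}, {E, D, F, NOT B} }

True

Suppose B = false.
Unit clause (D) forces D = true.
That conflicts with the unit clause (NOT D).
So every satisfying assignment has B = True.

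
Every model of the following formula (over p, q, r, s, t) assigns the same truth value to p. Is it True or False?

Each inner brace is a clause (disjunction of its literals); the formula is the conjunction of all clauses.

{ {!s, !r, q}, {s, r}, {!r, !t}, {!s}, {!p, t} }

False

Suppose p = true.
From the singleton clause (!s), s = false.
From the singleton clause (r), r = true.
From the singleton clause (!t), t = false.
Now (t) is unsatisfied and unit — conflict.
So every satisfying assignment has p = False.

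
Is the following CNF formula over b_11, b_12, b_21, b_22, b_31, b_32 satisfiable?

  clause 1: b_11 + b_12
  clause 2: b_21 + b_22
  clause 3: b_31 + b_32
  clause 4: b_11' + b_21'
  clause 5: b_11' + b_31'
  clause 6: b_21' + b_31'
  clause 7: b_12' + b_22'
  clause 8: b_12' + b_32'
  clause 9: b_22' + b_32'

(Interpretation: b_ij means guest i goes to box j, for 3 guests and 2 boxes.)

Case b_11 = 1:
From the singleton clause (b_21'), b_21 = 0.
From the singleton clause (b_22), b_22 = 1.
From the singleton clause (b_31'), b_31 = 0.
From the singleton clause (b_32), b_32 = 1.
That conflicts with the unit clause (b_32').
So b_11 must be the other value — set b_11 = 0.
From the singleton clause (b_12), b_12 = 1.
From the singleton clause (b_22'), b_22 = 0.
From the singleton clause (b_21), b_21 = 1.
From the singleton clause (b_31'), b_31 = 0.
From the singleton clause (b_32), b_32 = 1.
That conflicts with the unit clause (b_32').
Either choice for b_11 ends in contradiction.
No assignment satisfies every clause.

Unsatisfiable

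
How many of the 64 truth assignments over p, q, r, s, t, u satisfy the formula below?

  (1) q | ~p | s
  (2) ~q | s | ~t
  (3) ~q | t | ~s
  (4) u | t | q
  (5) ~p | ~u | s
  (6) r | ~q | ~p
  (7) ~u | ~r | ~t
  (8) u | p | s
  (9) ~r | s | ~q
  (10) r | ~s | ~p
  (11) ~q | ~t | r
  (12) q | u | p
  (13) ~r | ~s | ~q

There are 2^6 = 64 truth assignments over (p, q, r, s, t, u).
Split on q. With q = 1, the clauses containing q are satisfied and ~q drops from the rest; 1 of the 2^5 = 32 assignments to the other variables satisfy what remains.
With q = 0, by the same count on the reduced clause set, 8 assignments work.
Total: 1 + 8 = 9.

9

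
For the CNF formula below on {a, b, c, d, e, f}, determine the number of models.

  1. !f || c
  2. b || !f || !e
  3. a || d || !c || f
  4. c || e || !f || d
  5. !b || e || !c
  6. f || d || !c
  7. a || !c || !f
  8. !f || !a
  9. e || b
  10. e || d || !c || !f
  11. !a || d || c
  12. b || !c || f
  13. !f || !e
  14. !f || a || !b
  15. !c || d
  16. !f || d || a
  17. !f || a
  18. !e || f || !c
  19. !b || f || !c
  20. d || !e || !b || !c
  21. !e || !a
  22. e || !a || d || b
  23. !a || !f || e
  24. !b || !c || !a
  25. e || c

4

There are 2^6 = 64 truth assignments over (a, b, c, d, e, f).
Split on b. With b = true, the clauses containing b are satisfied and !b drops from the rest; 2 of the 2^5 = 32 assignments to the other variables satisfy what remains.
With b = false, by the same count on the reduced clause set, 2 assignments work.
(One model: a=F, b=F, c=F, d=F, e=T, f=F.)
Total: 2 + 2 = 4.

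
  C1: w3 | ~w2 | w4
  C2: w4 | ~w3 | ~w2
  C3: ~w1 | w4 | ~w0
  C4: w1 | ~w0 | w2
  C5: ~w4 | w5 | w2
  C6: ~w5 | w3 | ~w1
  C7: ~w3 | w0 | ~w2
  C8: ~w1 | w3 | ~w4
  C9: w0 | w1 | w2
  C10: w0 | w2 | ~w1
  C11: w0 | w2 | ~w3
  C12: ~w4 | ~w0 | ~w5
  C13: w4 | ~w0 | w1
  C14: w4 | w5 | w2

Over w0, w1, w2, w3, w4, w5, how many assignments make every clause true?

There are 2^6 = 64 truth assignments over (w0, w1, w2, w3, w4, w5).
Split on w5. With w5 = 1, the clauses containing w5 are satisfied and ~w5 drops from the rest; 1 of the 2^5 = 32 assignments to the other variables satisfy what remains.
With w5 = 0, by the same count on the reduced clause set, 4 assignments work.
Total: 1 + 4 = 5.

5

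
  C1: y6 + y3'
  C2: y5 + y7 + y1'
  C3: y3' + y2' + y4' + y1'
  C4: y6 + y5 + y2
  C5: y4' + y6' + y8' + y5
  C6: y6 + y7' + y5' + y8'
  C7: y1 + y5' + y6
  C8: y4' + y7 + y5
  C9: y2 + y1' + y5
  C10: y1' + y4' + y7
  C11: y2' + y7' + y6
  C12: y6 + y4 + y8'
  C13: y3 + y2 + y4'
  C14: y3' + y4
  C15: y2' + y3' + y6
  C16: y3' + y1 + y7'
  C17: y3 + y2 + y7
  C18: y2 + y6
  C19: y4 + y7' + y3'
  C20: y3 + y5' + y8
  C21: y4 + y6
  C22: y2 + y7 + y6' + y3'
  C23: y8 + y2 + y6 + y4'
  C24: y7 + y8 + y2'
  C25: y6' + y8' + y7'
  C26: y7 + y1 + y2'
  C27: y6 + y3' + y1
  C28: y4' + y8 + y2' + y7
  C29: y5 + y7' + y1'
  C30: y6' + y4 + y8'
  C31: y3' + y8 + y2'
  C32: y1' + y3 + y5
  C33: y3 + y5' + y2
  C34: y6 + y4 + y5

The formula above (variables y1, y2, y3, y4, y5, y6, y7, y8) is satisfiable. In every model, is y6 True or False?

Suppose y6 = 0.
The clause (y3') is unit, so y3 = 0.
The clause (y2) is unit, so y2 = 1.
The clause (y7') is unit, so y7 = 0.
The clause (y4) is unit, so y4 = 1.
The clause (y5) is unit, so y5 = 1.
The clause (y1) is unit, so y1 = 1.
But (y1') is also a unit clause — contradiction.
So every satisfying assignment has y6 = True.

True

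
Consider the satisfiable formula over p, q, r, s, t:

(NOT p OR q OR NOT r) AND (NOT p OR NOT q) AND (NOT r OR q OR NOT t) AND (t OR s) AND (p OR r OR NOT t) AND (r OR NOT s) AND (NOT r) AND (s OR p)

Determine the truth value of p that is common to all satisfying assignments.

Suppose p = false.
From the singleton clause (NOT r), r = false.
From the singleton clause (NOT t), t = false.
From the singleton clause (s), s = true.
Now (NOT s) is unsatisfied and unit — conflict.
So every satisfying assignment has p = True.

True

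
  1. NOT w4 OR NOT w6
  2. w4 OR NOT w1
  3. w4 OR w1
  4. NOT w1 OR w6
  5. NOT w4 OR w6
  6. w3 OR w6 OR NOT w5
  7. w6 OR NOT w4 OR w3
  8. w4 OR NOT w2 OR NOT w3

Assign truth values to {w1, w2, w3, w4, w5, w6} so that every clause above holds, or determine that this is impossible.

Try w4 = false.
From the singleton clause (NOT w1), w1 = false.
But (w1) is also a unit clause — contradiction.
Backtrack on w4: now try w4 = true.
From the singleton clause (NOT w6), w6 = false.
But (w6) is also a unit clause — contradiction.
Both values of w4 lead to a conflict.

UNSATISFIABLE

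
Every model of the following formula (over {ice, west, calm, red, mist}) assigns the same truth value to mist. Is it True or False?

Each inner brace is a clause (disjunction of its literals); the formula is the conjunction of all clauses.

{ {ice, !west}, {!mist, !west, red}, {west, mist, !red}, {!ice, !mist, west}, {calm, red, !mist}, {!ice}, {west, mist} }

True

Suppose mist = false.
The clause (!ice) is unit, so ice = false.
The clause (!west) is unit, so west = false.
That conflicts with the unit clause (west).
So every satisfying assignment has mist = True.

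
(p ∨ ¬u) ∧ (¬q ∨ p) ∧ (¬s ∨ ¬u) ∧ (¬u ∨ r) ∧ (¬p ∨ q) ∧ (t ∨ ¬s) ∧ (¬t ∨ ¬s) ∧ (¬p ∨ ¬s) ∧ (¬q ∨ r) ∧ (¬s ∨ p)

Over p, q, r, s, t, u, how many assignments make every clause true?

There are 2^6 = 64 truth assignments over (p, q, r, s, t, u).
Split on r. With r = True, the clauses containing r are satisfied and ¬r drops from the rest; 6 of the 2^5 = 32 assignments to the other variables satisfy what remains.
With r = False, by the same count on the reduced clause set, 2 assignments work.
(One model: p=F, q=F, r=F, s=F, t=F, u=F.)
Total: 6 + 2 = 8.

8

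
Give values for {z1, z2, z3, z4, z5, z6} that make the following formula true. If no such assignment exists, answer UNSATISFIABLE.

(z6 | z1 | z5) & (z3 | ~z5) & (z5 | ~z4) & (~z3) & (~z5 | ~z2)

z1=1; z2=0; z3=0; z4=0; z5=0; z6=0

From the singleton clause (~z3), z3 = 0.
From the singleton clause (~z5), z5 = 0.
From the singleton clause (~z4), z4 = 0.
Branch on z6: set z6 = 0.
From the singleton clause (z1), z1 = 1.
Every clause is now satisfied; z2 is unconstrained.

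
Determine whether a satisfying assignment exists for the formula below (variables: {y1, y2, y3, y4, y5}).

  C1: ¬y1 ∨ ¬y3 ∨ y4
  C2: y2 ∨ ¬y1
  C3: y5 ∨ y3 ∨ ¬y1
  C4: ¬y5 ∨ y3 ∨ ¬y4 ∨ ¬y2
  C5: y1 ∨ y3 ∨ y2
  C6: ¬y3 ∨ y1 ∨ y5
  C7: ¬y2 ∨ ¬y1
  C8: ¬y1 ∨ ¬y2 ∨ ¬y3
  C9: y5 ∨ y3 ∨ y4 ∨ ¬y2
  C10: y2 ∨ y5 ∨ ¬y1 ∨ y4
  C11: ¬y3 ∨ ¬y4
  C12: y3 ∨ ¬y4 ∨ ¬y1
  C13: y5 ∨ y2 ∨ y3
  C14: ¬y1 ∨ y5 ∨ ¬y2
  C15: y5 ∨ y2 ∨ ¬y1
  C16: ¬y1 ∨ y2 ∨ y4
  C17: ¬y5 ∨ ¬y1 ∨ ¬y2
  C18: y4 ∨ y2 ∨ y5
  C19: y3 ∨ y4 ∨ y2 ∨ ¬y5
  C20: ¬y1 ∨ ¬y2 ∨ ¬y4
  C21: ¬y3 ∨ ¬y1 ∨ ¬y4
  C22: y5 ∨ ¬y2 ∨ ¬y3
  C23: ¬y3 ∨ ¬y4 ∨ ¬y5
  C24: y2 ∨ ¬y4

Satisfiable

Suppose y2 = False.
From the singleton clause (¬y1), y1 = False.
From the singleton clause (y3), y3 = True.
From the singleton clause (y5), y5 = True.
From the singleton clause (¬y4), y4 = False.
This assignment satisfies each clause.
A satisfying assignment: y1 ↦ False,  y2 ↦ False,  y3 ↦ True,  y4 ↦ False,  y5 ↦ True.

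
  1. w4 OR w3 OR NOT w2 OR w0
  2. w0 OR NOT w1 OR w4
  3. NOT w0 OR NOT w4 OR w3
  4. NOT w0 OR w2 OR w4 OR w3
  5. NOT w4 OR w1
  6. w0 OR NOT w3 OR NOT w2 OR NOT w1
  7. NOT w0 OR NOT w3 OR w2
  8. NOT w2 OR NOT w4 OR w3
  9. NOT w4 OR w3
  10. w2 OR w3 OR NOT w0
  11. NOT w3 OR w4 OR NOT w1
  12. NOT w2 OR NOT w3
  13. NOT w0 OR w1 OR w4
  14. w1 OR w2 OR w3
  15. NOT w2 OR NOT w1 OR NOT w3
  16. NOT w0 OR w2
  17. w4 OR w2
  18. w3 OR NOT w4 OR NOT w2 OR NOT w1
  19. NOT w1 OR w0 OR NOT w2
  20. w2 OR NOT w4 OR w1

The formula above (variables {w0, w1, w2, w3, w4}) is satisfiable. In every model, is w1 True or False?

True

Suppose w1 = false.
(NOT w4) alone gives w4 = false.
(NOT w0) alone gives w0 = false.
(w2) alone gives w2 = true.
(w3) alone gives w3 = true.
But (NOT w3) is also a unit clause — contradiction.
So every satisfying assignment has w1 = True.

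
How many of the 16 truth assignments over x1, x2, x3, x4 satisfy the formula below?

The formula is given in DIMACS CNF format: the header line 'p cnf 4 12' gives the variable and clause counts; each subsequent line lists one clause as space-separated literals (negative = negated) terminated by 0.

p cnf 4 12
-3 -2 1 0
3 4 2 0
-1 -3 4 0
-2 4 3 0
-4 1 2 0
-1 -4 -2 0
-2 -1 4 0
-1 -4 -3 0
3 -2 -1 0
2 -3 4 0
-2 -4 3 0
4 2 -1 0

There are 2^4 = 16 truth assignments over (x1, x2, x3, x4).
Split on x2. With x2 = True, the clauses containing x2 are satisfied and ¬x2 drops from the rest; 0 of the 2^3 = 8 assignments to the other variables satisfy what remains.
With x2 = False, by the same count on the reduced clause set, 1 assignment works.
Total: 0 + 1 = 1.

1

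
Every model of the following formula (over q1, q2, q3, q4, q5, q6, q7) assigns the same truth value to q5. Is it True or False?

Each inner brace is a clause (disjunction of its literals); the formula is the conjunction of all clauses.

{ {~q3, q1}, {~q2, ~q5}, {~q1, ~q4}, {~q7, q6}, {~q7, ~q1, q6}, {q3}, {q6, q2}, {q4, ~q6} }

False

Suppose q5 = 1.
Unit clause (~q2) forces q2 = 0.
Unit clause (q3) forces q3 = 1.
Unit clause (q1) forces q1 = 1.
Unit clause (~q4) forces q4 = 0.
Unit clause (q6) forces q6 = 1.
That conflicts with the unit clause (~q6).
So every satisfying assignment has q5 = False.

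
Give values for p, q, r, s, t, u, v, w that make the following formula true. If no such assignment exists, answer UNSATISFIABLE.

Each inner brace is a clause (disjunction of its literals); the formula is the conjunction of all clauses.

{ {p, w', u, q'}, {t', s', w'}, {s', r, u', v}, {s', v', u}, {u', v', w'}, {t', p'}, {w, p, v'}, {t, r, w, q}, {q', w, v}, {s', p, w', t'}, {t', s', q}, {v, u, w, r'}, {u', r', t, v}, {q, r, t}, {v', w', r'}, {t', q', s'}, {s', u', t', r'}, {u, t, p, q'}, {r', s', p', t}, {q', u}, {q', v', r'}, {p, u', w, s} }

p=0,  q=1,  r=0,  s=0,  t=1,  u=1,  v=0,  w=1

Try t = 1.
(p') alone gives p = 0.
Try s = 0.
Try w = 1.
Try u = 1.
(v') alone gives v = 0.
Every clause is now satisfied; q, r are unconstrained.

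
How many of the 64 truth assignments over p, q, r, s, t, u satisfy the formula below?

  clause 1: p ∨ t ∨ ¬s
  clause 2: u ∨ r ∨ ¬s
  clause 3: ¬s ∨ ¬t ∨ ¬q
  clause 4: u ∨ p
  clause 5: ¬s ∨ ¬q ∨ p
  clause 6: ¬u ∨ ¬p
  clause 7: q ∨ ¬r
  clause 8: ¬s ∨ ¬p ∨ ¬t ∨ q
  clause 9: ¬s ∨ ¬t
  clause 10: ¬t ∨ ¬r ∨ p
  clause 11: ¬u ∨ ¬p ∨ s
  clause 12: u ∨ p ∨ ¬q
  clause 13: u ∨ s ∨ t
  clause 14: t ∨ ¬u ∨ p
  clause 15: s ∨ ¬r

5

There are 2^6 = 64 truth assignments over (p, q, r, s, t, u).
Split on t. With t = True, the clauses containing t are satisfied and ¬t drops from the rest; 4 of the 2^5 = 32 assignments to the other variables satisfy what remains.
With t = False, by the same count on the reduced clause set, 1 assignment works.
(One model: p=F, q=F, r=F, s=F, t=T, u=T.)
Total: 4 + 1 = 5.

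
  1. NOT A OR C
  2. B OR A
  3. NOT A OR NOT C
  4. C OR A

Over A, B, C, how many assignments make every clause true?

There are 2^3 = 8 truth assignments over (A, B, C).
Check each against the 4 clauses (columns in the order A, B, C):
  F F F  ✗ fails (B OR A)
  F F T  ✗ fails (B OR A)
  F T F  ✗ fails (C OR A)
  F T T  ✓ satisfies all
  T F F  ✗ fails (NOT A OR C)
  T F T  ✗ fails (NOT A OR NOT C)
  T T F  ✗ fails (NOT A OR C)
  T T T  ✗ fails (NOT A OR NOT C)
1 of the 8 rows is a model.

1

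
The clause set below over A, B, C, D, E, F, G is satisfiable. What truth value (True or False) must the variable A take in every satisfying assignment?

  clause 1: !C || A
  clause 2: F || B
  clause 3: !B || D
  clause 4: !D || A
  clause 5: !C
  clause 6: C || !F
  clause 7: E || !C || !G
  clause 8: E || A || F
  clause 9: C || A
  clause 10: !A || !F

True

Suppose A = false.
(!C) alone gives C = false.
Now (C) is unsatisfied and unit — conflict.
So every satisfying assignment has A = True.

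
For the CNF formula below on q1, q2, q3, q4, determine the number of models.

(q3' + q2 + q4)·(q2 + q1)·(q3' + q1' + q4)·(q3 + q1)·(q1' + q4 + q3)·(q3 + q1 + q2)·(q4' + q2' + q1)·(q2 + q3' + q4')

4

There are 2^4 = 16 truth assignments over (q1, q2, q3, q4).
Check each against the 8 clauses (columns in the order q1, q2, q3, q4):
  F F F F  ✗ fails (q2 + q1)
  F F F T  ✗ fails (q2 + q1)
  F F T F  ✗ fails (q3' + q2 + q4)
  F F T T  ✗ fails (q2 + q1)
  F T F F  ✗ fails (q3 + q1)
  F T F T  ✗ fails (q3 + q1)
  F T T F  ✓ satisfies all
  F T T T  ✗ fails (q4' + q2' + q1)
  T F F F  ✗ fails (q1' + q4 + q3)
  T F F T  ✓ satisfies all
  T F T F  ✗ fails (q3' + q2 + q4)
  T F T T  ✗ fails (q2 + q3' + q4')
  T T F F  ✗ fails (q1' + q4 + q3)
  T T F T  ✓ satisfies all
  T T T F  ✗ fails (q3' + q1' + q4)
  T T T T  ✓ satisfies all
4 of the 16 rows are models.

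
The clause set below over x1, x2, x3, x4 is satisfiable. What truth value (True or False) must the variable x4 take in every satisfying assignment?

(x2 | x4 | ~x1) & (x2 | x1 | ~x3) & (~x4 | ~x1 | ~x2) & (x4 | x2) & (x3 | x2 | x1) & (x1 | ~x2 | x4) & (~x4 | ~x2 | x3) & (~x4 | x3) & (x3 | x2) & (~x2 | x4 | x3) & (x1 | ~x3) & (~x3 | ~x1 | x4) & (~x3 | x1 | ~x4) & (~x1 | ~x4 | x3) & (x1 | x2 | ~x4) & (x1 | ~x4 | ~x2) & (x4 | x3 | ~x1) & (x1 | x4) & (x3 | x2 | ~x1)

True

Suppose x4 = 0.
Unit clause (x2) forces x2 = 1.
Unit clause (x1) forces x1 = 1.
Unit clause (x3) forces x3 = 1.
But (~x3) is also a unit clause — contradiction.
So every satisfying assignment has x4 = True.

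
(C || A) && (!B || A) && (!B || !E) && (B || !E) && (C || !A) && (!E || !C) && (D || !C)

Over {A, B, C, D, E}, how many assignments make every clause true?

3

There are 2^5 = 32 truth assignments over (A, B, C, D, E).
Split on C. With C = true, the clauses containing C are satisfied and !C drops from the rest; 3 of the 2^4 = 16 assignments to the other variables satisfy what remains.
With C = false, by the same count on the reduced clause set, 0 assignments work.
Total: 3 + 0 = 3.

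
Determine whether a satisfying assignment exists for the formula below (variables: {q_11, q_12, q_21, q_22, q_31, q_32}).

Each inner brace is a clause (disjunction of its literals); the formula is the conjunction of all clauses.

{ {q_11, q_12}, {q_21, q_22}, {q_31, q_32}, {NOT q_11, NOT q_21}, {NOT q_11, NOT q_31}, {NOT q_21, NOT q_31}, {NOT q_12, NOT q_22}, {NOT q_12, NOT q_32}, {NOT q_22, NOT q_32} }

Suppose q_11 = true.
From the singleton clause (NOT q_21), q_21 = false.
From the singleton clause (q_22), q_22 = true.
From the singleton clause (NOT q_31), q_31 = false.
From the singleton clause (q_32), q_32 = true.
But (NOT q_32) is also a unit clause — contradiction.
Undo q_11 and try q_11 = false.
From the singleton clause (q_12), q_12 = true.
From the singleton clause (NOT q_22), q_22 = false.
From the singleton clause (q_21), q_21 = true.
From the singleton clause (NOT q_31), q_31 = false.
From the singleton clause (q_32), q_32 = true.
But (NOT q_32) is also a unit clause — contradiction.
Neither q_11 = true nor q_11 = false works.
No assignment satisfies every clause.

No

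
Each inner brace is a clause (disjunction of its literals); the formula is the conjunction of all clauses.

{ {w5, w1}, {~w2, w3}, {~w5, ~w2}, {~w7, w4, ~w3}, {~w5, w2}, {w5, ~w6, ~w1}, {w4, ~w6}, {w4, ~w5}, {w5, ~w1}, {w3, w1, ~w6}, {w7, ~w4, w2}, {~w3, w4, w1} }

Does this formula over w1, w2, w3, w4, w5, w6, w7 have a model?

Suppose w5 = 1.
From the singleton clause (~w2), w2 = 0.
But (w2) is also a unit clause — contradiction.
Undo w5 and try w5 = 0.
From the singleton clause (w1), w1 = 1.
But (~w1) is also a unit clause — contradiction.
Neither w5 = 1 nor w5 = 0 works.
No assignment satisfies every clause.

Unsatisfiable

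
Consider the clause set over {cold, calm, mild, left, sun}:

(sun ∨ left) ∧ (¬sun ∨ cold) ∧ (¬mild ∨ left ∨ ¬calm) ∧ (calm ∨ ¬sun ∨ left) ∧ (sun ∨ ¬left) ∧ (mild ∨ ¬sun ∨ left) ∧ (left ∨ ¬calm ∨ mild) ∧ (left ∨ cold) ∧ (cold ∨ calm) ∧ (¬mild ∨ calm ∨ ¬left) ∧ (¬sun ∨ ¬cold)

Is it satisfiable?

Unsatisfiable

Case sun = True:
The clause (cold) is unit, so cold = True.
But (¬cold) is also a unit clause — contradiction.
Undo sun and try sun = False.
The clause (left) is unit, so left = True.
But (¬left) is also a unit clause — contradiction.
Both values of sun lead to a conflict.
No assignment satisfies every clause.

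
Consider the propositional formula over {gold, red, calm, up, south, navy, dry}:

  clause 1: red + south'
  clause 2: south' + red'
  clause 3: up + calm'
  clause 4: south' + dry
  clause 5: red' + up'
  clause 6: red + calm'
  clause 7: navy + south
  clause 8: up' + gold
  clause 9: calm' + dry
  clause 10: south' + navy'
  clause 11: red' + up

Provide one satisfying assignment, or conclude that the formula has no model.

gold ↦ 0, red ↦ 0, calm ↦ 0, up ↦ 0, south ↦ 0, navy ↦ 1, dry ↦ 0

Branch on red: set red = 0.
Unit clause (south') forces south = 0.
Unit clause (calm') forces calm = 0.
Unit clause (navy) forces navy = 1.
Branch on up: set up = 0.
All clauses hold; gold, dry can take either value.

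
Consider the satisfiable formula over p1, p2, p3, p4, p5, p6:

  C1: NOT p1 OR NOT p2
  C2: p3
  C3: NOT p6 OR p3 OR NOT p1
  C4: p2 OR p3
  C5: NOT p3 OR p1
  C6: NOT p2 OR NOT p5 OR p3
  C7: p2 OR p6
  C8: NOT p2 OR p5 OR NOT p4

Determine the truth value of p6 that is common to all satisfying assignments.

Suppose p6 = false.
(p3) alone gives p3 = true.
(p1) alone gives p1 = true.
(NOT p2) alone gives p2 = false.
That conflicts with the unit clause (p2).
So every satisfying assignment has p6 = True.

True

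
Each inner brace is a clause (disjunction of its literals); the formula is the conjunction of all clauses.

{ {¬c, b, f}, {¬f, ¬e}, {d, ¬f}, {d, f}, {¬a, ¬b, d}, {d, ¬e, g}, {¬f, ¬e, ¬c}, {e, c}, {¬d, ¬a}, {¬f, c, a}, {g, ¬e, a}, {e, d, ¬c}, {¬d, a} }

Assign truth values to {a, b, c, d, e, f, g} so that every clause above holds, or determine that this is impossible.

Case f = False:
Unit clause (d) forces d = True.
Unit clause (¬a) forces a = False.
But (a) is also a unit clause — contradiction.
So f must be the other value — set f = True.
Unit clause (¬e) forces e = False.
Unit clause (d) forces d = True.
Unit clause (c) forces c = True.
Unit clause (¬a) forces a = False.
But (a) is also a unit clause — contradiction.
Neither f = True nor f = False works.

UNSATISFIABLE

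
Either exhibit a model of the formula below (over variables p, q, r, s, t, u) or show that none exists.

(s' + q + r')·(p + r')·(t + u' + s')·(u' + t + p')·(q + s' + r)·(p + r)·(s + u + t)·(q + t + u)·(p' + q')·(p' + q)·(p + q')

Branch on p: set p = 1.
(q') alone gives q = 0.
Now (q) is unsatisfied and unit — conflict.
That branch fails; take p = 0 instead.
(r') alone gives r = 0.
Now (r) is unsatisfied and unit — conflict.
Either choice for p ends in contradiction.

UNSATISFIABLE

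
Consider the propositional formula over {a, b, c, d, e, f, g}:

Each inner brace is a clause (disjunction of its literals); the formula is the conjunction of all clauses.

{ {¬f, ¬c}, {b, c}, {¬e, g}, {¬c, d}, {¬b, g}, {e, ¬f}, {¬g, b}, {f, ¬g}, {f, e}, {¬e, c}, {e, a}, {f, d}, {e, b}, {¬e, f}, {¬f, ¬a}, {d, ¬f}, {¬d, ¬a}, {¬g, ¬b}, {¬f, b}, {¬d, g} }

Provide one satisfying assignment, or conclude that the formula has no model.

Branch on f: set f = False.
From the singleton clause (¬g), g = False.
From the singleton clause (¬e), e = False.
Now (e) is unsatisfied and unit — conflict.
Backtrack on f: now try f = True.
From the singleton clause (¬c), c = False.
From the singleton clause (b), b = True.
From the singleton clause (g), g = True.
Now (¬g) is unsatisfied and unit — conflict.
Either choice for f ends in contradiction.

UNSATISFIABLE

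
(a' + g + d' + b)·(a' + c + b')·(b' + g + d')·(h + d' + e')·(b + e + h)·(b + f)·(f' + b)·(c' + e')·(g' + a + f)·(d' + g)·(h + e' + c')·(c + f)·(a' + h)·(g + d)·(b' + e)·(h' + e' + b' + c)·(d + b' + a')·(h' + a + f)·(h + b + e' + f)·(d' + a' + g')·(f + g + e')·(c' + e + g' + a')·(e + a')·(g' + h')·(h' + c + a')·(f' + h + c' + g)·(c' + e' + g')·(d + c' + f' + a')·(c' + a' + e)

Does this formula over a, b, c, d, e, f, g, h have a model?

Yes

Try b = 1.
From the singleton clause (e), e = 1.
From the singleton clause (c'), c = 0.
From the singleton clause (a'), a = 0.
From the singleton clause (f), f = 1.
From the singleton clause (h'), h = 0.
From the singleton clause (d'), d = 0.
From the singleton clause (g), g = 1.
This assignment satisfies each clause.
A satisfying assignment: a: 0; b: 1; c: 0; d: 0; e: 1; f: 1; g: 1; h: 0.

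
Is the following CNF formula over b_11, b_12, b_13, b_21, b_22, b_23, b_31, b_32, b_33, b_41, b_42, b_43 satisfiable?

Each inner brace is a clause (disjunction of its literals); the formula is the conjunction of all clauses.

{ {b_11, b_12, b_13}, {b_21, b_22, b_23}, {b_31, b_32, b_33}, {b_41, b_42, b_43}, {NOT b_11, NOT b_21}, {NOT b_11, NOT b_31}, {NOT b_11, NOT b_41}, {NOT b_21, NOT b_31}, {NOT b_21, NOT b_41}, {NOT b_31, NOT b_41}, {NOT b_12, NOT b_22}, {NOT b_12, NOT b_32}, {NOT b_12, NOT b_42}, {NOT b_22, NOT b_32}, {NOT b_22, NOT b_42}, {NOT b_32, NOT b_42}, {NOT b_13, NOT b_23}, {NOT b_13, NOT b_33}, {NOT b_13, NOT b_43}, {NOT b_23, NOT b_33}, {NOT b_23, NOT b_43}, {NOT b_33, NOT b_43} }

Try b_11 = false.
Try b_12 = true.
From the singleton clause (NOT b_22), b_22 = false.
From the singleton clause (NOT b_32), b_32 = false.
From the singleton clause (NOT b_42), b_42 = false.
Try b_21 = true.
From the singleton clause (NOT b_31), b_31 = false.
From the singleton clause (b_33), b_33 = true.
From the singleton clause (NOT b_41), b_41 = false.
From the singleton clause (b_43), b_43 = true.
But (NOT b_43) is also a unit clause — contradiction.
Undo b_21 and try b_21 = false.
From the singleton clause (b_23), b_23 = true.
From the singleton clause (NOT b_13), b_13 = false.
From the singleton clause (NOT b_33), b_33 = false.
From the singleton clause (b_31), b_31 = true.
From the singleton clause (NOT b_41), b_41 = false.
From the singleton clause (b_43), b_43 = true.
But (NOT b_43) is also a unit clause — contradiction.
Neither b_21 = true nor b_21 = false works.
Undo b_12 and try b_12 = false.
From the singleton clause (b_13), b_13 = true.
From the singleton clause (NOT b_23), b_23 = false.
From the singleton clause (NOT b_33), b_33 = false.
From the singleton clause (NOT b_43), b_43 = false.
Try b_21 = true.
From the singleton clause (NOT b_31), b_31 = false.
From the singleton clause (b_32), b_32 = true.
From the singleton clause (NOT b_41), b_41 = false.
From the singleton clause (b_42), b_42 = true.
But (NOT b_42) is also a unit clause — contradiction.
Undo b_21 and try b_21 = false.
From the singleton clause (b_22), b_22 = true.
From the singleton clause (NOT b_32), b_32 = false.
From the singleton clause (b_31), b_31 = true.
From the singleton clause (NOT b_41), b_41 = false.
From the singleton clause (b_42), b_42 = true.
But (NOT b_42) is also a unit clause — contradiction.
Neither b_21 = true nor b_21 = false works.
Neither b_12 = true nor b_12 = false works.
Undo b_11 and try b_11 = true.
From the singleton clause (NOT b_21), b_21 = false.
From the singleton clause (NOT b_31), b_31 = false.
From the singleton clause (NOT b_41), b_41 = false.
Try b_22 = true.
From the singleton clause (NOT b_12), b_12 = false.
From the singleton clause (NOT b_32), b_32 = false.
From the singleton clause (b_33), b_33 = true.
From the singleton clause (NOT b_42), b_42 = false.
From the singleton clause (b_43), b_43 = true.
But (NOT b_43) is also a unit clause — contradiction.
Undo b_22 and try b_22 = false.
From the singleton clause (b_23), b_23 = true.
From the singleton clause (NOT b_13), b_13 = false.
From the singleton clause (NOT b_33), b_33 = false.
From the singleton clause (b_32), b_32 = true.
From the singleton clause (NOT b_12), b_12 = false.
From the singleton clause (NOT b_42), b_42 = false.
From the singleton clause (b_43), b_43 = true.
But (NOT b_43) is also a unit clause — contradiction.
Neither b_22 = true nor b_22 = false works.
Neither b_11 = true nor b_11 = false works.
No assignment satisfies every clause.

Unsatisfiable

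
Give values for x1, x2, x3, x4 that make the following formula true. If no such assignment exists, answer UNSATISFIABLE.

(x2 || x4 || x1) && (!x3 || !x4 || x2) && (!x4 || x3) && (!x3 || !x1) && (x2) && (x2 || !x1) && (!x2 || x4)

x1=false, x2=true, x3=true, x4=true

From the singleton clause (x2), x2 = true.
From the singleton clause (x4), x4 = true.
From the singleton clause (x3), x3 = true.
From the singleton clause (!x1), x1 = false.
All clauses are satisfied.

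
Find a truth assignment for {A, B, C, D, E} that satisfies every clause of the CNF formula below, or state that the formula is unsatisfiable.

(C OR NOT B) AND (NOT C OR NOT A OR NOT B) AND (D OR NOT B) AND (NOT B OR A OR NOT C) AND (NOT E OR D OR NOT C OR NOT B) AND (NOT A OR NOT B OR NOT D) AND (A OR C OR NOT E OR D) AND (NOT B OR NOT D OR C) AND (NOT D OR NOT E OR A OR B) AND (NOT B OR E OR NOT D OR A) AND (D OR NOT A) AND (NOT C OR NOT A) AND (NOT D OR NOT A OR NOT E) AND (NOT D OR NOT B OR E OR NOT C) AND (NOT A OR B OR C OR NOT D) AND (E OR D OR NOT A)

A=false, B=false, C=true, D=false, E=true

Branch on C: set C = true.
Unit clause (NOT A) forces A = false.
Unit clause (NOT B) forces B = false.
Branch on D: set D = false.
Every clause is now satisfied; E is unconstrained.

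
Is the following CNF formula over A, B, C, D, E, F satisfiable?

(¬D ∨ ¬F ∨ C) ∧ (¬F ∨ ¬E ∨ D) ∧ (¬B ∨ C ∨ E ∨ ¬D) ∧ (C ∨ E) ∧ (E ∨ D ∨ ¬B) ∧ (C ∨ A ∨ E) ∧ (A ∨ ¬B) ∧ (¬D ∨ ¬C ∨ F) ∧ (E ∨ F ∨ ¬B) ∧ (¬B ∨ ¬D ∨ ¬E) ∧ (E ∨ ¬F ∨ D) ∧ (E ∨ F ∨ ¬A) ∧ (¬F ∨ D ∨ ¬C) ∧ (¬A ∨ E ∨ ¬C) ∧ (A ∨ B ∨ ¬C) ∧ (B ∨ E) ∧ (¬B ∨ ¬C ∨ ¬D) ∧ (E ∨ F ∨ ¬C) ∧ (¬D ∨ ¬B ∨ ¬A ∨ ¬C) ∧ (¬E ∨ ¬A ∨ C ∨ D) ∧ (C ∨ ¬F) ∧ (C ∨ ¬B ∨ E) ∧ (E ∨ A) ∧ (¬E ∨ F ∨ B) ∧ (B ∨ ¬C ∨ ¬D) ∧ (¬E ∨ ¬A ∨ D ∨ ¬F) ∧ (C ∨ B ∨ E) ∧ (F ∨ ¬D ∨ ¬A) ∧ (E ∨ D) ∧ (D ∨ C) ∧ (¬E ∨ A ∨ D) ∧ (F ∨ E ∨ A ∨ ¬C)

Yes

Branch on C: set C = True.
Branch on A: set A = True.
The clause (E) is unit, so E = True.
Branch on F: set F = False.
The clause (¬D) is unit, so D = False.
The clause (B) is unit, so B = True.
All clauses are satisfied.
A satisfying assignment: A: True,  B: True,  C: True,  D: False,  E: True,  F: False.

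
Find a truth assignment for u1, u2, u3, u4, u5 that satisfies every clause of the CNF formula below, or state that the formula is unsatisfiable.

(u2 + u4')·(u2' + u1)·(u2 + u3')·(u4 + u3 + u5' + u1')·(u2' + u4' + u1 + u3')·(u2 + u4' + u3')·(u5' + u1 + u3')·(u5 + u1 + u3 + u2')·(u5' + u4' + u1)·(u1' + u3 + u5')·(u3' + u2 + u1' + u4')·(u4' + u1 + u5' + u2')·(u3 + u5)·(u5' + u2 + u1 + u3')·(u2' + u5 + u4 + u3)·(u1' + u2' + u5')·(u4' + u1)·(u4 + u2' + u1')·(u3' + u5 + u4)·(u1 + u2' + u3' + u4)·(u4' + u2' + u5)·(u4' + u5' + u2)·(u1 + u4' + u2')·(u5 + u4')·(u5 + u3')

Branch on u2: set u2 = 0.
The clause (u4') is unit, so u4 = 0.
The clause (u3') is unit, so u3 = 0.
The clause (u5) is unit, so u5 = 1.
The clause (u1') is unit, so u1 = 0.
Every clause now holds.

u1 ↦ 0; u2 ↦ 0; u3 ↦ 0; u4 ↦ 0; u5 ↦ 1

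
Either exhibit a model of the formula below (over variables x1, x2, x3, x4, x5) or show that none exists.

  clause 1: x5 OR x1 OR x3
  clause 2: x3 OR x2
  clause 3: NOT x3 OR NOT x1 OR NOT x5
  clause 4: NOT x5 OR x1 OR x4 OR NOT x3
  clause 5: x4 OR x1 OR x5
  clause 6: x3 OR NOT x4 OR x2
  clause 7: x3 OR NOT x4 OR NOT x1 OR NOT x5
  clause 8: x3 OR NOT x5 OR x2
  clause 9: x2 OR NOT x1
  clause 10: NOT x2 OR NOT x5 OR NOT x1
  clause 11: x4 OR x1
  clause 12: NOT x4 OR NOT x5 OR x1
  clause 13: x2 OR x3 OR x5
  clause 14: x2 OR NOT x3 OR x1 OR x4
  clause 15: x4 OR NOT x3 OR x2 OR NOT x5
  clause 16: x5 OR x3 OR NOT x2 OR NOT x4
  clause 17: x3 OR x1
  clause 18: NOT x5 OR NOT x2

x1: true, x2: true, x3: true, x4: false, x5: false

Case x3 = true:
Case x1 = true:
Unit clause (NOT x5) forces x5 = false.
Unit clause (x2) forces x2 = true.
No clause remains; x4 is free.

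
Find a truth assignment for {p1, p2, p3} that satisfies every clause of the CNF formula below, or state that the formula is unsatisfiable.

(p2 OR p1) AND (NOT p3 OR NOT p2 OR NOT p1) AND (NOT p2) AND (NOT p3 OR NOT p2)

p1: true, p2: false, p3: false

(NOT p2) alone gives p2 = false.
(p1) alone gives p1 = true.
Every clause is now satisfied; p3 is unconstrained.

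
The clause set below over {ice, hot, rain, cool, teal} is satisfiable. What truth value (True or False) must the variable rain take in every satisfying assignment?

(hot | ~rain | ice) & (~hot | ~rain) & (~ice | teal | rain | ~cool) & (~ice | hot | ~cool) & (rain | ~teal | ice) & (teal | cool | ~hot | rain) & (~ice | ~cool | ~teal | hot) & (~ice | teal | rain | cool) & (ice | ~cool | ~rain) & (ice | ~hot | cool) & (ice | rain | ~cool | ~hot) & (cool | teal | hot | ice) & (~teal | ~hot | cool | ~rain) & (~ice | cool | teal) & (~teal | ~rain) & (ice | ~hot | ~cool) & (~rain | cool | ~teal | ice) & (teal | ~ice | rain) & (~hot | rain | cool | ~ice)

False

Suppose rain = 1.
The clause (~hot) is unit, so hot = 0.
The clause (ice) is unit, so ice = 1.
The clause (~cool) is unit, so cool = 0.
The clause (teal) is unit, so teal = 1.
Now (~teal) is unsatisfied and unit — conflict.
So every satisfying assignment has rain = False.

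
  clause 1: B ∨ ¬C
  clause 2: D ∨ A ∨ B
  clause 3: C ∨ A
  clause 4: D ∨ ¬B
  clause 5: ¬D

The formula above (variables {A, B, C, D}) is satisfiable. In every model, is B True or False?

Suppose B = True.
Unit clause (D) forces D = True.
Now (¬D) is unsatisfied and unit — conflict.
So every satisfying assignment has B = False.

False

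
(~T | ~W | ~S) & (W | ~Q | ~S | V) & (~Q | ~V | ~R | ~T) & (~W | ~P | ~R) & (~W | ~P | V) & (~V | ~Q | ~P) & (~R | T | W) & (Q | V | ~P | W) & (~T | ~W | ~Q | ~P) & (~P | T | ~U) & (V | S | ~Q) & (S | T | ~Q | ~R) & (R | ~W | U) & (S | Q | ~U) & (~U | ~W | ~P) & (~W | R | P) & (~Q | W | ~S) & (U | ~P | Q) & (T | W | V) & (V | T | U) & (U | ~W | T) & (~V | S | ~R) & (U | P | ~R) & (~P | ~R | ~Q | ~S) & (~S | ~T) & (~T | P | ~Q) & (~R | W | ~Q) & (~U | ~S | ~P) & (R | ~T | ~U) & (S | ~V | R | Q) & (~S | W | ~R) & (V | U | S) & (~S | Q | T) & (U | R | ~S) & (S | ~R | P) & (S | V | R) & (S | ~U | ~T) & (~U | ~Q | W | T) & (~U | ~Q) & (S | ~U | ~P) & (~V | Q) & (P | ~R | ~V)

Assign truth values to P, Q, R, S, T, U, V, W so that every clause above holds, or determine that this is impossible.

P ↦ 0,  Q ↦ 1,  R ↦ 0,  S ↦ 0,  T ↦ 0,  U ↦ 0,  V ↦ 1,  W ↦ 0

Case S = 0:
Case V = 1:
From the singleton clause (~R), R = 0.
From the singleton clause (Q), Q = 1.
From the singleton clause (~P), P = 0.
From the singleton clause (~W), W = 0.
From the singleton clause (~T), T = 0.
From the singleton clause (~U), U = 0.
Every clause now holds.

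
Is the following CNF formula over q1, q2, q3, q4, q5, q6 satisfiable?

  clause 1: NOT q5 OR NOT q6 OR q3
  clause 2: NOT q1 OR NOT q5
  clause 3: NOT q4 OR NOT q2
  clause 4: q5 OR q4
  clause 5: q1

Yes

From the singleton clause (q1), q1 = true.
From the singleton clause (NOT q5), q5 = false.
From the singleton clause (q4), q4 = true.
From the singleton clause (NOT q2), q2 = false.
No clause remains; q3, q6 are free.
A satisfying assignment: q1: true,  q2: false,  q3: false,  q4: true,  q5: false,  q6: true.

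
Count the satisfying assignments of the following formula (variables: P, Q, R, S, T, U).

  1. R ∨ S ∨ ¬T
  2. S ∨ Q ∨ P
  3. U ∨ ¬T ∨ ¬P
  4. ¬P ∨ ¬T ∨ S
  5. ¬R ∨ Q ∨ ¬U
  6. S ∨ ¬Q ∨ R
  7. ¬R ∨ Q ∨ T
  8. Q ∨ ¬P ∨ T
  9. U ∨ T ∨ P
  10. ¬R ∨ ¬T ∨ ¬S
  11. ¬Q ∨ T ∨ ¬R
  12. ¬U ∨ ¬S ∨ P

8

There are 2^6 = 64 truth assignments over (P, Q, R, S, T, U).
Split on T. With T = True, the clauses containing T are satisfied and ¬T drops from the rest; 6 of the 2^5 = 32 assignments to the other variables satisfy what remains.
With T = False, by the same count on the reduced clause set, 2 assignments work.
Total: 6 + 2 = 8.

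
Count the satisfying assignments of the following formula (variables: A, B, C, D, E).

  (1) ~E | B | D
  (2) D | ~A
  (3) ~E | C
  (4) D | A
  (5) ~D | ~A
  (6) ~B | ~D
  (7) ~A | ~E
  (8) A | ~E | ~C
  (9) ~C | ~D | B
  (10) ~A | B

There are 2^5 = 32 truth assignments over (A, B, C, D, E).
Split on D. With D = 1, the clauses containing D are satisfied and ~D drops from the rest; 1 of the 2^4 = 16 assignments to the other variables satisfy what remains.
With D = 0, by the same count on the reduced clause set, 0 assignments work.
Total: 1 + 0 = 1.

1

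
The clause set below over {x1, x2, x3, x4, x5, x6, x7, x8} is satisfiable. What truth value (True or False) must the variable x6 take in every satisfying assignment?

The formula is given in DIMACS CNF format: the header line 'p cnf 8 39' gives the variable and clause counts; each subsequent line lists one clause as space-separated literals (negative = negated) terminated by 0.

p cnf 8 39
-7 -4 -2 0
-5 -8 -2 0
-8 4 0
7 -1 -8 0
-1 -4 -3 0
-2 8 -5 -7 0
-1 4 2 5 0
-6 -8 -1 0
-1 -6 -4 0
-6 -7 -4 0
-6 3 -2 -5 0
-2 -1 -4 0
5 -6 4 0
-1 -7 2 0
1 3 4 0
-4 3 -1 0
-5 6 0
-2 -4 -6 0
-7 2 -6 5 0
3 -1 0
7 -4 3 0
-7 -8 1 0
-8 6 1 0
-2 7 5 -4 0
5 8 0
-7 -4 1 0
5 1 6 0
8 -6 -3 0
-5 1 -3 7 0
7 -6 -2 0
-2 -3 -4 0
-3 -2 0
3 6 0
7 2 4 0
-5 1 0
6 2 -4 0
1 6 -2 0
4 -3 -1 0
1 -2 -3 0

True

Suppose x6 = False.
The clause (¬x5) is unit, so x5 = False.
The clause (x8) is unit, so x8 = True.
The clause (x4) is unit, so x4 = True.
The clause (x1) is unit, so x1 = True.
The clause (x7) is unit, so x7 = True.
The clause (¬x2) is unit, so x2 = False.
But (x2) is also a unit clause — contradiction.
So every satisfying assignment has x6 = True.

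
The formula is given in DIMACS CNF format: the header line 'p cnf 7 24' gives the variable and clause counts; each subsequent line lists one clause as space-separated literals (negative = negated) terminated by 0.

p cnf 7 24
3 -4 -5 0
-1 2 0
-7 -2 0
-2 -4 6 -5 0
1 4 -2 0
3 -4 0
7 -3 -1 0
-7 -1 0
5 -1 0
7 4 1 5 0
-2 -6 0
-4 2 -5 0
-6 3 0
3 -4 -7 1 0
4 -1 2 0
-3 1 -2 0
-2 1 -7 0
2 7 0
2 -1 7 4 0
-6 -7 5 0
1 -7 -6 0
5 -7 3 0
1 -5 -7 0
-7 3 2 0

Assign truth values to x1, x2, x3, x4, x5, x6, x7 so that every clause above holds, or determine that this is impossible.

x1: True, x2: True, x3: False, x4: False, x5: True, x6: False, x7: False

Try x1 = True.
The clause (x2) is unit, so x2 = True.
The clause (¬x7) is unit, so x7 = False.
The clause (¬x3) is unit, so x3 = False.
The clause (¬x4) is unit, so x4 = False.
The clause (x5) is unit, so x5 = True.
The clause (¬x6) is unit, so x6 = False.
Every clause now holds.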